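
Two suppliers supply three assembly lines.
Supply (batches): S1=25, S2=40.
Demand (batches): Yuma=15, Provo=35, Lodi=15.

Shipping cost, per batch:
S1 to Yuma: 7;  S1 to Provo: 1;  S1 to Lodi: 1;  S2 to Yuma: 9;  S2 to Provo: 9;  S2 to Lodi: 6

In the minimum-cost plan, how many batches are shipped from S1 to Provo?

25

Optimal shipments:
  S1->Provo: 25 × 1 = 25
  S2->Yuma: 15 × 9 = 135
  S2->Provo: 10 × 9 = 90
  S2->Lodi: 15 × 6 = 90
Total cost = 340.
So S1→Provo carries 25 batches.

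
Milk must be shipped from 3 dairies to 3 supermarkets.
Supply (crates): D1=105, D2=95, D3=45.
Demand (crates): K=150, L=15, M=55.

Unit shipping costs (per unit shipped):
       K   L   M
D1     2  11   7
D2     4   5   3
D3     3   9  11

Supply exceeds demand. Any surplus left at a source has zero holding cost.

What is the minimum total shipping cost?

One minimum-cost allocation:
  D1 to K: 105 × 2 = 210
  D2 to L: 15 × 5 = 75
  D2 to M: 55 × 3 = 165
  D3 to K: 45 × 3 = 135
Total = 210 + 75 + 165 + 135 = 585.

585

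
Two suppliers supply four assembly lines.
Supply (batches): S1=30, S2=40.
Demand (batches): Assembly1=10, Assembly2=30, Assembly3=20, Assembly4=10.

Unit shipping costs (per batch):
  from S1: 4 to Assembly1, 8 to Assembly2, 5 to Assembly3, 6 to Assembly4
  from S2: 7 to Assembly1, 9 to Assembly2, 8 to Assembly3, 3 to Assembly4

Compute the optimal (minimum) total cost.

An optimal shipping plan:
  S1 to Assembly1: 10 × 4 = 40
  S1 to Assembly3: 20 × 5 = 100
  S2 to Assembly2: 30 × 9 = 270
  S2 to Assembly4: 10 × 3 = 30
Total = 40 + 100 + 270 + 30 = 440.

440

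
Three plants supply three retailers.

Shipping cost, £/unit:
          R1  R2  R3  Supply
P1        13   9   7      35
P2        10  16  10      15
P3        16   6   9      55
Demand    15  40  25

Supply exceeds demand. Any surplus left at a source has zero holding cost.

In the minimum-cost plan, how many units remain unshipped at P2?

An optimal plan:
  P1→R3: 25 × £7 = £175
  P2→R1: 15 × £10 = £150
  P3→R2: 40 × £6 = £240
Total cost = £565.
P2 ships 15 of its 15, leaving 0.

0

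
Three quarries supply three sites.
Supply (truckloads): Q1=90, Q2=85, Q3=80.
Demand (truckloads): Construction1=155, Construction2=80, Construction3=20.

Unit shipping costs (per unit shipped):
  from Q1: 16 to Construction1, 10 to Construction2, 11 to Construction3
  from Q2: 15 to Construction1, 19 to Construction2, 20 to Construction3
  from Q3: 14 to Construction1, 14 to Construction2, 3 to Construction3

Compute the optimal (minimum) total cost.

3135

One minimum-cost allocation:
  Q1→Construction1: 10 × 16 = 160
  Q1→Construction2: 80 × 10 = 800
  Q2→Construction1: 85 × 15 = 1275
  Q3→Construction1: 60 × 14 = 840
  Q3→Construction3: 20 × 3 = 60
Total = 160 + 800 + 1275 + 840 + 60 = 3135.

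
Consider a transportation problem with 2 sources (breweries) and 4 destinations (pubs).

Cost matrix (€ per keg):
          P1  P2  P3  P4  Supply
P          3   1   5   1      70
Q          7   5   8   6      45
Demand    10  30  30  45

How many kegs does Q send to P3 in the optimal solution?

30

Solving gives:
  P–P1: 10 kegs
  P–P2: 15 kegs
  P–P4: 45 kegs
  Q–P2: 15 kegs
  Q–P3: 30 kegs
Total cost = €405.
So Q→P3 carries 30 kegs.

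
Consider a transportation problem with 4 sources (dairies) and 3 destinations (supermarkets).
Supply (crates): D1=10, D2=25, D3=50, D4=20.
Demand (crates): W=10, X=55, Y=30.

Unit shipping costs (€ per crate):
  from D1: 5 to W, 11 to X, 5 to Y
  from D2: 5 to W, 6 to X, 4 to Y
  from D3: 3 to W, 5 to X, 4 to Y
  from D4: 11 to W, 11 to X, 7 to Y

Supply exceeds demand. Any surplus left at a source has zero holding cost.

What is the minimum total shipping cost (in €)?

An optimal shipping plan:
  D1->W: 10 × €5 = €50
  D2->X: 5 × €6 = €30
  D2->Y: 20 × €4 = €80
  D3->X: 50 × €5 = €250
  D4->Y: 10 × €7 = €70
Total = 50 + 30 + 80 + 250 + 70 = €480.
(Supply check: D1 ships 10; D2 ships 25; D3 ships 50; D4 ships 10.)

480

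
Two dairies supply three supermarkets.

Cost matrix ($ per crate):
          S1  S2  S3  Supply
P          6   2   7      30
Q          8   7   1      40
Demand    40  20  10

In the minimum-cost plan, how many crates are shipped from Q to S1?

30

Optimal shipments:
  P->S1: 10 crates
  P->S2: 20 crates
  Q->S1: 30 crates
  Q->S3: 10 crates
Total cost = $350.
So Q→S1 carries 30 crates.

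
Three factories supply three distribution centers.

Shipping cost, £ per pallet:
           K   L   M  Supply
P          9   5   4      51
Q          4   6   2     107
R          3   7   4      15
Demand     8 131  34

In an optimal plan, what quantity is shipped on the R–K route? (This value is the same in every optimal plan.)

8

Solving gives:
  P to L: 51 × £5 = £255
  Q to L: 73 × £6 = £438
  Q to M: 34 × £2 = £68
  R to K: 8 × £3 = £24
  R to L: 7 × £7 = £49
Total cost = £834.
So R→K carries 8 pallets.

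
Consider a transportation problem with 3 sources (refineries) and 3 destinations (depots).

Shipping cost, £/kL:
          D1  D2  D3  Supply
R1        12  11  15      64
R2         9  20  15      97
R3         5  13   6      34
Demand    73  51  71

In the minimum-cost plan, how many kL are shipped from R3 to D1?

The minimum-cost plan:
  R1→D2: 51 × £11 = £561
  R1→D3: 13 × £15 = £195
  R2→D1: 73 × £9 = £657
  R2→D3: 24 × £15 = £360
  R3→D3: 34 × £6 = £204
Total cost = £1977.
The route R3→D1 is not used.

0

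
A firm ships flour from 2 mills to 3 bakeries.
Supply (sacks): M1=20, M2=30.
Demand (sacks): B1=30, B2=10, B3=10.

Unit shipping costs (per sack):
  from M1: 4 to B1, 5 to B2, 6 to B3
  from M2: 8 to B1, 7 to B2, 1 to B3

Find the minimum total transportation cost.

240

A cheapest plan:
  M1 to B1: 20 × 4 = 80
  M2 to B1: 10 × 8 = 80
  M2 to B2: 10 × 7 = 70
  M2 to B3: 10 × 1 = 10
Total = 80 + 80 + 70 + 10 = 240.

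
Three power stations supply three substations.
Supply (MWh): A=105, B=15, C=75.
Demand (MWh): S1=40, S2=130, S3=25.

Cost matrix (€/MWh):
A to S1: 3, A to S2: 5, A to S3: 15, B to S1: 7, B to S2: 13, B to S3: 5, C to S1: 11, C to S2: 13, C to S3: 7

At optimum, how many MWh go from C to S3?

Solving gives:
  A→S2: 105 MWh
  B→S1: 15 MWh
  C→S1: 25 MWh
  C→S2: 25 MWh
  C→S3: 25 MWh
Total cost = €1405.
So C→S3 carries 25 MWh.

25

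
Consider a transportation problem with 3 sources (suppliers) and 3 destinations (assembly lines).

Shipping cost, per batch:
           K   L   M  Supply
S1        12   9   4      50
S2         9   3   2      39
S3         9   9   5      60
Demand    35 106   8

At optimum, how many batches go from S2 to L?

The minimum-cost plan:
  S1–L: 42 × 9 = 378
  S1–M: 8 × 4 = 32
  S2–L: 39 × 3 = 117
  S3–K: 35 × 9 = 315
  S3–L: 25 × 9 = 225
Total cost = 1067.
So S2→L carries 39 batches.

39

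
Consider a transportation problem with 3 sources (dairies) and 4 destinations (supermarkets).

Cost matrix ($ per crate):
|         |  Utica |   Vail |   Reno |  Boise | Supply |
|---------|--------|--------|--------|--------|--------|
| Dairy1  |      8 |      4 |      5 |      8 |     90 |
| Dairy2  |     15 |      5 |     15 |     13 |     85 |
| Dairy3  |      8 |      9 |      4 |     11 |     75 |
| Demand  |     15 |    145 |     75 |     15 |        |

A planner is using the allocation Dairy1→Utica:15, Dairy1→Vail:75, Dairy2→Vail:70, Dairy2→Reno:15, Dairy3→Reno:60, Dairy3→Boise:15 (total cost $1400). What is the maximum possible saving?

Current plan cost = 15·8 + 75·4 + 70·5 + 15·15 + 60·4 + 15·11 = $1400.
Optimal plan:
  Dairy1→Utica: 15 crates
  Dairy1→Vail: 60 crates
  Dairy1→Boise: 15 crates
  Dairy2→Vail: 85 crates
  Dairy3→Reno: 75 crates
Optimal cost = $1205.
Saving = 1400 − 1205 = $195.

195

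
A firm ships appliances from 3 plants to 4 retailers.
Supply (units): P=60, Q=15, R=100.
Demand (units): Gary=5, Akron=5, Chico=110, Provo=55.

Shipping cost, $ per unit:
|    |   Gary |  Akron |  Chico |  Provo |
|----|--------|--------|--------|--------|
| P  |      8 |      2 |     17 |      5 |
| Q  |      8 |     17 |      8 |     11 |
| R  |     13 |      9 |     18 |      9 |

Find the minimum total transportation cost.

Optimal allocation:
  P→Gary: 5 units
  P→Akron: 5 units
  P→Provo: 50 units
  Q→Chico: 15 units
  R→Chico: 95 units
  R→Provo: 5 units
Total cost = $2175.

2175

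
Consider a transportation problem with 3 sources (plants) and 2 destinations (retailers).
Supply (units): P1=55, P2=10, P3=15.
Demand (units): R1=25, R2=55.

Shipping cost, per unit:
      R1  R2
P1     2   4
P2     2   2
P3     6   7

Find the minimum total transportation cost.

Optimal allocation:
  P1→R1: 25 units
  P1→R2: 30 units
  P2→R2: 10 units
  P3→R2: 15 units
Total cost = 295.
(Supply check: P1 ships 55; P2 ships 10; P3 ships 15.)

295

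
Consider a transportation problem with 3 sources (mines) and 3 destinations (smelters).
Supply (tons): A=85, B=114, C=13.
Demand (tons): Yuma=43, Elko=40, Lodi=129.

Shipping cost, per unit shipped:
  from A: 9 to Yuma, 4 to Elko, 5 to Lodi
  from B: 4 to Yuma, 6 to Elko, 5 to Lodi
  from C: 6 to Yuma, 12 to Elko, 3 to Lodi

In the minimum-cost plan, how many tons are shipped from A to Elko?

40

Optimal shipments:
  A→Elko: 40 × 4 = 160
  A→Lodi: 45 × 5 = 225
  B→Yuma: 43 × 4 = 172
  B→Lodi: 71 × 5 = 355
  C→Lodi: 13 × 3 = 39
Total cost = 951.
So A→Elko carries 40 tons.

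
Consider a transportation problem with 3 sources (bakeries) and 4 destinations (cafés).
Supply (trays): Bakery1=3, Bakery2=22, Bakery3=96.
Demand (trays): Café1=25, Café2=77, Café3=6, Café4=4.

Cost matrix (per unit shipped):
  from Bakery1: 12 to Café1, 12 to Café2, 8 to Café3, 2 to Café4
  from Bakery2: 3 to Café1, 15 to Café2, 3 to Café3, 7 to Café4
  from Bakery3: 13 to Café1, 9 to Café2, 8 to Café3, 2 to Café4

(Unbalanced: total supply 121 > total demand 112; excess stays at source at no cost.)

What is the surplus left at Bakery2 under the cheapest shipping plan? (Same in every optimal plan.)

0

An optimal plan:
  Bakery1 to Café1: 3 × 12 = 36
  Bakery2 to Café1: 22 × 3 = 66
  Bakery3 to Café2: 77 × 9 = 693
  Bakery3 to Café3: 6 × 8 = 48
  Bakery3 to Café4: 4 × 2 = 8
Total cost = 851.
Bakery2 ships 22 of its 22, leaving 0.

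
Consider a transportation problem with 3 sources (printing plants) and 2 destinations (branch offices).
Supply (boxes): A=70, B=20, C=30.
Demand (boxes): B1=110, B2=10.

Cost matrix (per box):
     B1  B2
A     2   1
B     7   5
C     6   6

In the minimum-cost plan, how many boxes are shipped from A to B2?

Optimal shipments:
  A->B1: 70 × 2 = 140
  B->B1: 10 × 7 = 70
  B->B2: 10 × 5 = 50
  C->B1: 30 × 6 = 180
Total cost = 440.
The route A→B2 is not used.

0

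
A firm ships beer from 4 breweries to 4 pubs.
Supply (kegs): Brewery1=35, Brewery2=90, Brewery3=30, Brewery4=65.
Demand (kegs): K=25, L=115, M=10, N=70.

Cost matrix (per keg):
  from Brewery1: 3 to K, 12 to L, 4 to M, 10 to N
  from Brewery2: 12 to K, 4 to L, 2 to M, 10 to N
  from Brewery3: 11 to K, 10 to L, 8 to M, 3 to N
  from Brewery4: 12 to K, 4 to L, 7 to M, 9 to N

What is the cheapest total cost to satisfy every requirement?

Optimal allocation:
  Brewery1->K: 25 kegs
  Brewery1->N: 10 kegs
  Brewery2->L: 80 kegs
  Brewery2->M: 10 kegs
  Brewery3->N: 30 kegs
  Brewery4->L: 35 kegs
  Brewery4->N: 30 kegs
Total cost = 1015.
(Supply check: Brewery1 ships 35; Brewery2 ships 90; Brewery3 ships 30; Brewery4 ships 65.)

1015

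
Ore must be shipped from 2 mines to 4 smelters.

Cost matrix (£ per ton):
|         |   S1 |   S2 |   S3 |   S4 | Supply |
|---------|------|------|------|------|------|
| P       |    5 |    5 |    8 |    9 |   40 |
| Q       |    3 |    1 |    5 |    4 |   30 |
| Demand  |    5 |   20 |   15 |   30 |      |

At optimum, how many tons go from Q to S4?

30

Solving gives:
  P->S1: 5 × £5 = £25
  P->S2: 20 × £5 = £100
  P->S3: 15 × £8 = £120
  Q->S4: 30 × £4 = £120
Total cost = £365.
So Q→S4 carries 30 tons.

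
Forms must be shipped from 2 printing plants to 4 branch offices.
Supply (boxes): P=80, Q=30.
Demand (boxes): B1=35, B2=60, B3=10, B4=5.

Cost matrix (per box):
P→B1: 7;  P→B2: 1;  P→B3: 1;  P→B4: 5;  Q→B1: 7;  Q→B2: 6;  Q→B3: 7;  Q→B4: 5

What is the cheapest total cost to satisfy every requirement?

340

One minimum-cost allocation:
  P–B1: 5 boxes
  P–B2: 60 boxes
  P–B3: 10 boxes
  P–B4: 5 boxes
  Q–B1: 30 boxes
Total cost = 340.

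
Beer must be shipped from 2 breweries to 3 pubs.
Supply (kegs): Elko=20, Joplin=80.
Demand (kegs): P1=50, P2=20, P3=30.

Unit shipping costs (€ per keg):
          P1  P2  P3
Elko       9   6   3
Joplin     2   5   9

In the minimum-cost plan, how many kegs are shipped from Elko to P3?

20

Solving gives:
  Elko to P3: 20 × €3 = €60
  Joplin to P1: 50 × €2 = €100
  Joplin to P2: 20 × €5 = €100
  Joplin to P3: 10 × €9 = €90
Total cost = €350.
So Elko→P3 carries 20 kegs.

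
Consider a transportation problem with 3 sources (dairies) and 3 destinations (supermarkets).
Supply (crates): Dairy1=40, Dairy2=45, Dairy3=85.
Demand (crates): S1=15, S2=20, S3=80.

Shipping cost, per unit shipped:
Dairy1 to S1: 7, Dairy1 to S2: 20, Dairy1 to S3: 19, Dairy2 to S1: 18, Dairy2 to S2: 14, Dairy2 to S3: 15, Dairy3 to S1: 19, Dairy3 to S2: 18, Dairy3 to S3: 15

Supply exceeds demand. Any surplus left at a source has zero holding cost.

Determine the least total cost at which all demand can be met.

1585

Optimal allocation:
  Dairy1–S1: 15 × 7 = 105
  Dairy2–S2: 20 × 14 = 280
  Dairy2–S3: 25 × 15 = 375
  Dairy3–S3: 55 × 15 = 825
Total = 105 + 280 + 375 + 825 = 1585.
(Supply check: Dairy1 ships 15; Dairy2 ships 45; Dairy3 ships 55.)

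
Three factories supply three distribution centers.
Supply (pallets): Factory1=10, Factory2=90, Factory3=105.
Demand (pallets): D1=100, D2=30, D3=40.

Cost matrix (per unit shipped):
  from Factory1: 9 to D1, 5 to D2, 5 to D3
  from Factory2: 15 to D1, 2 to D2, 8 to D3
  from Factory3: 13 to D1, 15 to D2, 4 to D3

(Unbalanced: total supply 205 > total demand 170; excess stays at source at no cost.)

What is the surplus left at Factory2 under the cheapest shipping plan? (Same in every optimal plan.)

35

An optimal plan:
  Factory1->D1: 10 × 9 = 90
  Factory2->D1: 25 × 15 = 375
  Factory2->D2: 30 × 2 = 60
  Factory3->D1: 65 × 13 = 845
  Factory3->D3: 40 × 4 = 160
Total cost = 1530.
Factory2 ships 55 of its 90, leaving 35.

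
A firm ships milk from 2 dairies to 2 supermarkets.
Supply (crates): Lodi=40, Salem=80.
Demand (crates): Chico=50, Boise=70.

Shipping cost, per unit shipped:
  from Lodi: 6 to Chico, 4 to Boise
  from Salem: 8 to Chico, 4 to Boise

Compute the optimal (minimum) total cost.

An optimal shipping plan:
  Lodi–Chico: 40 × 6 = 240
  Salem–Chico: 10 × 8 = 80
  Salem–Boise: 70 × 4 = 280
Total = 240 + 80 + 280 = 600.

600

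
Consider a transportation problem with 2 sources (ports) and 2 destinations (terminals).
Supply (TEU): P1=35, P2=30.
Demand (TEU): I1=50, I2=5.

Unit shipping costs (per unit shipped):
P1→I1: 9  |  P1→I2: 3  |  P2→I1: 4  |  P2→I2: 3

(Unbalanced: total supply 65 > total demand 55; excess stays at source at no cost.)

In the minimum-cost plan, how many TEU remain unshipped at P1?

10

An optimal plan:
  P1 to I1: 20 × 9 = 180
  P1 to I2: 5 × 3 = 15
  P2 to I1: 30 × 4 = 120
Total cost = 315.
P1 ships 25 of its 35, leaving 10.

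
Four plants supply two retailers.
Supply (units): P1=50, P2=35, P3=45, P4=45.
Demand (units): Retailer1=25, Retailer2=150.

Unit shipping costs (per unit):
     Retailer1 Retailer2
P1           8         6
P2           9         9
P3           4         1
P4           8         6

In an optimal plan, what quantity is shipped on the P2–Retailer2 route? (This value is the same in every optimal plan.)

Solving gives:
  P1–Retailer2: 50 × 6 = 300
  P2–Retailer1: 25 × 9 = 225
  P2–Retailer2: 10 × 9 = 90
  P3–Retailer2: 45 × 1 = 45
  P4–Retailer2: 45 × 6 = 270
Total cost = 930.
So P2→Retailer2 carries 10 units.

10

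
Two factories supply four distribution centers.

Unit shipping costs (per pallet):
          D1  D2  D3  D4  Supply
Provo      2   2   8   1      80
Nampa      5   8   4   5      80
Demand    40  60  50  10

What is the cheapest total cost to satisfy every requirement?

500

A cheapest plan:
  Provo->D1: 10 × 2 = 20
  Provo->D2: 60 × 2 = 120
  Provo->D4: 10 × 1 = 10
  Nampa->D1: 30 × 5 = 150
  Nampa->D3: 50 × 4 = 200
Total = 20 + 120 + 10 + 150 + 200 = 500.
(Supply check: Provo ships 80; Nampa ships 80.)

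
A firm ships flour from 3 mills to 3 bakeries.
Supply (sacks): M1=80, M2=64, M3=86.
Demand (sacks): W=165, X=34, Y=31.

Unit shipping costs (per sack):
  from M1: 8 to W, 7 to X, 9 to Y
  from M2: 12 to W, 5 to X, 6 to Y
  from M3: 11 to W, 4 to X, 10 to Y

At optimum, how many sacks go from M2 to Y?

Solving gives:
  M1->W: 80 × 8 = 640
  M2->W: 33 × 12 = 396
  M2->Y: 31 × 6 = 186
  M3->W: 52 × 11 = 572
  M3->X: 34 × 4 = 136
Total cost = 1930.
So M2→Y carries 31 sacks.

31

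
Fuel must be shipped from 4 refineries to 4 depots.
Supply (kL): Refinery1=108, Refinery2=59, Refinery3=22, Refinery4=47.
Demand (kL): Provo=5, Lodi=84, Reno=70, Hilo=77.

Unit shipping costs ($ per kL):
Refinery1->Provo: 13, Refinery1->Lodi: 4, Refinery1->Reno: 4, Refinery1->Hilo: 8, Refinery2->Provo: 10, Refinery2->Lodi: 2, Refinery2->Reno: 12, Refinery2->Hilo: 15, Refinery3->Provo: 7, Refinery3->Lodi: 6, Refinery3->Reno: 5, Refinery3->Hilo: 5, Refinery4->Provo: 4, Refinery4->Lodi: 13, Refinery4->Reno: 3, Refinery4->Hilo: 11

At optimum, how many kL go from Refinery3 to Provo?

Solving gives:
  Refinery1->Lodi: 25 kL
  Refinery1->Reno: 28 kL
  Refinery1->Hilo: 55 kL
  Refinery2->Lodi: 59 kL
  Refinery3->Hilo: 22 kL
  Refinery4->Provo: 5 kL
  Refinery4->Reno: 42 kL
Total cost = $1026.
The route Refinery3→Provo is not used.

0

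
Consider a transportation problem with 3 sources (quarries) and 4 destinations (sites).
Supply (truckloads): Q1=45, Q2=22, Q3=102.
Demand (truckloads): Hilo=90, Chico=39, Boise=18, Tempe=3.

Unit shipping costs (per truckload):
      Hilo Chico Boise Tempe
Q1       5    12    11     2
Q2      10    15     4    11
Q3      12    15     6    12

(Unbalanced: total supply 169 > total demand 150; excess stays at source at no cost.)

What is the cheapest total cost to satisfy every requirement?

1441

One minimum-cost allocation:
  Q1 to Hilo: 42 truckloads
  Q1 to Tempe: 3 truckloads
  Q2 to Hilo: 22 truckloads
  Q3 to Hilo: 26 truckloads
  Q3 to Chico: 39 truckloads
  Q3 to Boise: 18 truckloads
Total cost = 1441.
(Supply check: Q1 ships 45; Q2 ships 22; Q3 ships 83.)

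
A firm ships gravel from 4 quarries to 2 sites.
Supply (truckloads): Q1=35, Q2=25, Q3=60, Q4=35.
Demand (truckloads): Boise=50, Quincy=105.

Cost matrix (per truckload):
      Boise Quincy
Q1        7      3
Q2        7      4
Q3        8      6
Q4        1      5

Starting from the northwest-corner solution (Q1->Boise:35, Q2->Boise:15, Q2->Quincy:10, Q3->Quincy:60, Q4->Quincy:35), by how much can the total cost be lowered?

295

Current plan cost = 35·7 + 15·7 + 10·4 + 60·6 + 35·5 = 925.
Optimal plan:
  Q1–Quincy: 35 × 3 = 105
  Q2–Quincy: 25 × 4 = 100
  Q3–Boise: 15 × 8 = 120
  Q3–Quincy: 45 × 6 = 270
  Q4–Boise: 35 × 1 = 35
Optimal cost = 630.
Saving = 925 − 630 = 295.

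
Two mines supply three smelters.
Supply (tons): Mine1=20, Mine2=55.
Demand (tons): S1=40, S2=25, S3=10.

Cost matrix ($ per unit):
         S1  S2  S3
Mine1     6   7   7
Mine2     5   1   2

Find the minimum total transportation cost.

265

A cheapest plan:
  Mine1->S1: 20 tons
  Mine2->S1: 20 tons
  Mine2->S2: 25 tons
  Mine2->S3: 10 tons
Total cost = $265.
(Supply check: Mine1 ships 20; Mine2 ships 55.)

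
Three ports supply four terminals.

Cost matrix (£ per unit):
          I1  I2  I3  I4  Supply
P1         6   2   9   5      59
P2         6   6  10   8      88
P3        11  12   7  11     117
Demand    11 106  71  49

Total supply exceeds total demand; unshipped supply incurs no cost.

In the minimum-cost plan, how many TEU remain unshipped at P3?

Minimum-cost shipments:
  P1 to I2: 59 × £2 = £118
  P2 to I1: 11 × £6 = £66
  P2 to I2: 47 × £6 = £282
  P2 to I4: 30 × £8 = £240
  P3 to I3: 71 × £7 = £497
  P3 to I4: 19 × £11 = £209
Total cost = £1412.
P3 ships 90 of its 117, leaving 27.

27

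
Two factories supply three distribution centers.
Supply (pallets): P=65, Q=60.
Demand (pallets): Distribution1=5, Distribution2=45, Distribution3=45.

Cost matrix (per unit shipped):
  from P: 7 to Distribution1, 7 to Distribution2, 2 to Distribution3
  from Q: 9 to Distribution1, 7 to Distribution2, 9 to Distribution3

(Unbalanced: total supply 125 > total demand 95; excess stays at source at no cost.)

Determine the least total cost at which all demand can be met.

A cheapest plan:
  P->Distribution1: 5 × 7 = 35
  P->Distribution2: 15 × 7 = 105
  P->Distribution3: 45 × 2 = 90
  Q->Distribution2: 30 × 7 = 210
Total = 35 + 105 + 90 + 210 = 440.
(Supply check: P ships 65; Q ships 30.)

440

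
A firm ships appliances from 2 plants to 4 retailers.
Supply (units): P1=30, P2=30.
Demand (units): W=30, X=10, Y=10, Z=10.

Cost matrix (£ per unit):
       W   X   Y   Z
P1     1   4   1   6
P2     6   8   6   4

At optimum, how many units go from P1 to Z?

Solving gives:
  P1→W: 20 × £1 = £20
  P1→Y: 10 × £1 = £10
  P2→W: 10 × £6 = £60
  P2→X: 10 × £8 = £80
  P2→Z: 10 × £4 = £40
Total cost = £210.
The route P1→Z is not used.

0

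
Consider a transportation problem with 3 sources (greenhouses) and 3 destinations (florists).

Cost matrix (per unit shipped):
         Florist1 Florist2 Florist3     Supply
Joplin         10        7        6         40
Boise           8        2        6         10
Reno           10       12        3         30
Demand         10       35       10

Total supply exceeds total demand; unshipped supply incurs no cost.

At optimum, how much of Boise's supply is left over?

Minimum-cost shipments:
  Joplin->Florist2: 25 × 7 = 175
  Boise->Florist2: 10 × 2 = 20
  Reno->Florist1: 10 × 10 = 100
  Reno->Florist3: 10 × 3 = 30
Total cost = 325.
Boise ships 10 of its 10, leaving 0.

0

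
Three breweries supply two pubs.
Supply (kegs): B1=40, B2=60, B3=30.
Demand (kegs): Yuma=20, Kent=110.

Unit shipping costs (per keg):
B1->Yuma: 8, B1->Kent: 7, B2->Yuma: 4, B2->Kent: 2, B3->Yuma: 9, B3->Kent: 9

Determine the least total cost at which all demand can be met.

A cheapest plan:
  B1–Kent: 40 × 7 = 280
  B2–Kent: 60 × 2 = 120
  B3–Yuma: 20 × 9 = 180
  B3–Kent: 10 × 9 = 90
Total = 280 + 120 + 180 + 90 = 670.

670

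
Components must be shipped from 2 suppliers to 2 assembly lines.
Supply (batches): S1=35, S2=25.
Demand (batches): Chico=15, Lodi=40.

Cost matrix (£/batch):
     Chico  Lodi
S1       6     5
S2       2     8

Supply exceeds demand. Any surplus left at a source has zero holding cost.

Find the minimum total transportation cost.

Optimal allocation:
  S1->Lodi: 35 × £5 = £175
  S2->Chico: 15 × £2 = £30
  S2->Lodi: 5 × £8 = £40
Total = 175 + 30 + 40 = £245.

245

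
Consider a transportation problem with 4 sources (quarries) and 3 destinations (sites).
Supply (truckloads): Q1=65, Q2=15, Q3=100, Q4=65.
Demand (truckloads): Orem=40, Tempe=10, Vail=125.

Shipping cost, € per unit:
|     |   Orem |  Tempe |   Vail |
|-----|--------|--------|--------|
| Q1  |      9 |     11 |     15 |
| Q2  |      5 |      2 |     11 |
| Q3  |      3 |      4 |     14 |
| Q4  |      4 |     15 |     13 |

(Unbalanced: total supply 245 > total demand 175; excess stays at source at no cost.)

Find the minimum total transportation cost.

Optimal allocation:
  Q2->Vail: 15 × €11 = €165
  Q3->Orem: 40 × €3 = €120
  Q3->Tempe: 10 × €4 = €40
  Q3->Vail: 45 × €14 = €630
  Q4->Vail: 65 × €13 = €845
Total = 165 + 120 + 40 + 630 + 845 = €1800.

1800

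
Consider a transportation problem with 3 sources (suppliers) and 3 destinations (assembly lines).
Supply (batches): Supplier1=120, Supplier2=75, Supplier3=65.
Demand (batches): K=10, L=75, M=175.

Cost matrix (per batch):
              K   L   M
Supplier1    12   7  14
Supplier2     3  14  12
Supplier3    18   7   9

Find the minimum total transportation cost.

One minimum-cost allocation:
  Supplier1->L: 75 batches
  Supplier1->M: 45 batches
  Supplier2->K: 10 batches
  Supplier2->M: 65 batches
  Supplier3->M: 65 batches
Total cost = 2550.

2550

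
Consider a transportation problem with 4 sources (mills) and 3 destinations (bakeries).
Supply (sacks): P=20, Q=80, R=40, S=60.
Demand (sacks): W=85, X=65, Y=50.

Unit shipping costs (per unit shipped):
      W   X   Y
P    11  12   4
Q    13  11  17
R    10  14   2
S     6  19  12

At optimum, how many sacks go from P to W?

The minimum-cost plan:
  P→W: 10 × 11 = 110
  P→Y: 10 × 4 = 40
  Q→W: 15 × 13 = 195
  Q→X: 65 × 11 = 715
  R→Y: 40 × 2 = 80
  S→W: 60 × 6 = 360
Total cost = 1500.
So P→W carries 10 sacks.

10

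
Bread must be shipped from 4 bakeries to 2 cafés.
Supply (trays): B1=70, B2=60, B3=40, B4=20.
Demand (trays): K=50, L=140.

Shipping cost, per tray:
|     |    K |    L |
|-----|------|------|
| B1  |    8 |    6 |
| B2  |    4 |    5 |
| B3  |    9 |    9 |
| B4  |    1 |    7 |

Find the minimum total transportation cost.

One minimum-cost allocation:
  B1→L: 70 × 6 = 420
  B2→K: 30 × 4 = 120
  B2→L: 30 × 5 = 150
  B3→L: 40 × 9 = 360
  B4→K: 20 × 1 = 20
Total = 420 + 120 + 150 + 360 + 20 = 1070.

1070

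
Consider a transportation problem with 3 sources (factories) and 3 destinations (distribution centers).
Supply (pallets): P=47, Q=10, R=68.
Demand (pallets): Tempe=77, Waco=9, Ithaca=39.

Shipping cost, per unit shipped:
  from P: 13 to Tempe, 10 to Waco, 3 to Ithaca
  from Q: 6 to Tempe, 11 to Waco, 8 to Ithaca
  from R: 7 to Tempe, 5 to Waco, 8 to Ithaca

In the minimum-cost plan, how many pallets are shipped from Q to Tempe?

Solving gives:
  P–Waco: 8 pallets
  P–Ithaca: 39 pallets
  Q–Tempe: 10 pallets
  R–Tempe: 67 pallets
  R–Waco: 1 pallets
Total cost = 731.
So Q→Tempe carries 10 pallets.

10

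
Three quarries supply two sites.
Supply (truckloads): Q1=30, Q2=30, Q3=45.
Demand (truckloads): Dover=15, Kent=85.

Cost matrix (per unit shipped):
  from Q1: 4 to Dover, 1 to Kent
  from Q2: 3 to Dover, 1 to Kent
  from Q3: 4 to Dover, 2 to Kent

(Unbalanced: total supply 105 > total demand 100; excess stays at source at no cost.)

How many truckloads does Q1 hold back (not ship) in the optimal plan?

0

An optimal plan:
  Q1->Kent: 30 × 1 = 30
  Q2->Kent: 30 × 1 = 30
  Q3->Dover: 15 × 4 = 60
  Q3->Kent: 25 × 2 = 50
Total cost = 170.
Q1 ships 30 of its 30, leaving 0.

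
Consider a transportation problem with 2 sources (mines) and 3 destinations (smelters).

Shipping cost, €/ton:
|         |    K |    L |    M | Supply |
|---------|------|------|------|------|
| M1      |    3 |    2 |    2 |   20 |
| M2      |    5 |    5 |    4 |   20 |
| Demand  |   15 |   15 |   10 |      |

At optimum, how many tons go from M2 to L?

0

Optimal shipments:
  M1–K: 5 tons
  M1–L: 15 tons
  M2–K: 10 tons
  M2–M: 10 tons
Total cost = €135.
The route M2→L is not used.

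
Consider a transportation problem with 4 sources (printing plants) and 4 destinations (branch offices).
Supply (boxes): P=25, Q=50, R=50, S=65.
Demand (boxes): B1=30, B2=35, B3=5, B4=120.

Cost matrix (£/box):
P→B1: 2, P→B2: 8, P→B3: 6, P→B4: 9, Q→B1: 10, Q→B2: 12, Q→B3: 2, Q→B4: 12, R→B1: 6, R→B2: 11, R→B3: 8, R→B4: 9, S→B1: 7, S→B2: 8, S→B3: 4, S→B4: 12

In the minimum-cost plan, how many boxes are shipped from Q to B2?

0

Solving gives:
  P–B1: 25 × £2 = £50
  Q–B3: 5 × £2 = £10
  Q–B4: 45 × £12 = £540
  R–B4: 50 × £9 = £450
  S–B1: 5 × £7 = £35
  S–B2: 35 × £8 = £280
  S–B4: 25 × £12 = £300
Total cost = £1665.
The route Q→B2 is not used.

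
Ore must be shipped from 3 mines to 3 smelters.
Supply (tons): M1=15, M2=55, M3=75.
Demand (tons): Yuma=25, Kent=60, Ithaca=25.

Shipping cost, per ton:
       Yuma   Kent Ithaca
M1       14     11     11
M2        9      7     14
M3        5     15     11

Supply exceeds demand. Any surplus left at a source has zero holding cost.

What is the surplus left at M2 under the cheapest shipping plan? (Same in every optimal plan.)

An optimal plan:
  M1–Kent: 5 × 11 = 55
  M2–Kent: 55 × 7 = 385
  M3–Yuma: 25 × 5 = 125
  M3–Ithaca: 25 × 11 = 275
Total cost = 840.
M2 ships 55 of its 55, leaving 0.

0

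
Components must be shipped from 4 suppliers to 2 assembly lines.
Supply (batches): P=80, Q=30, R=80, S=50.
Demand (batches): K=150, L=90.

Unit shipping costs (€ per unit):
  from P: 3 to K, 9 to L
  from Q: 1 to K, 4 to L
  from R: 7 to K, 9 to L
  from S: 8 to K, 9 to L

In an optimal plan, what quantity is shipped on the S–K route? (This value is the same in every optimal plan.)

Optimal shipments:
  P->K: 80 batches
  Q->K: 30 batches
  R->K: 40 batches
  R->L: 40 batches
  S->L: 50 batches
Total cost = €1360.
The route S→K is not used.

0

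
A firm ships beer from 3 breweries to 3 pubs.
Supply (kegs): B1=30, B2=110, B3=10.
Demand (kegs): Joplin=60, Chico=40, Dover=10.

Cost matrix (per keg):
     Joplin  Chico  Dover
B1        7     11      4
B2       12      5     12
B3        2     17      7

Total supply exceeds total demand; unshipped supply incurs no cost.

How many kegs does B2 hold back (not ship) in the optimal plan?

An optimal plan:
  B1 to Joplin: 20 kegs
  B1 to Dover: 10 kegs
  B2 to Joplin: 30 kegs
  B2 to Chico: 40 kegs
  B3 to Joplin: 10 kegs
Total cost = 760.
B2 ships 70 of its 110, leaving 40.

40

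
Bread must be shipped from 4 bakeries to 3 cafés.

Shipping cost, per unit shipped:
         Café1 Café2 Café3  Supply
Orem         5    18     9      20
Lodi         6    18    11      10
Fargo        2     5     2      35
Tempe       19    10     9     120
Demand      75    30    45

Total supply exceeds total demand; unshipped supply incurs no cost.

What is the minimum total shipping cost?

A cheapest plan:
  Orem–Café1: 20 × 5 = 100
  Lodi–Café1: 10 × 6 = 60
  Fargo–Café1: 35 × 2 = 70
  Tempe–Café1: 10 × 19 = 190
  Tempe–Café2: 30 × 10 = 300
  Tempe–Café3: 45 × 9 = 405
Total = 100 + 60 + 70 + 190 + 300 + 405 = 1125.

1125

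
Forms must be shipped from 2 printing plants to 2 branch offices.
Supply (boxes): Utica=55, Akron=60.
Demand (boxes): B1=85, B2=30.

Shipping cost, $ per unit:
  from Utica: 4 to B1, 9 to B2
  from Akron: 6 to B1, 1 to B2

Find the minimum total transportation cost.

430

Optimal allocation:
  Utica to B1: 55 × $4 = $220
  Akron to B1: 30 × $6 = $180
  Akron to B2: 30 × $1 = $30
Total = 220 + 180 + 30 = $430.
(Supply check: Utica ships 55; Akron ships 60.)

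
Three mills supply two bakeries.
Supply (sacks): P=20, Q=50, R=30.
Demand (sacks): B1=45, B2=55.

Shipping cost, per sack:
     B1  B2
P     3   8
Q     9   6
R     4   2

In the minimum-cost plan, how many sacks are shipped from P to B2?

The minimum-cost plan:
  P–B1: 20 × 3 = 60
  Q–B2: 50 × 6 = 300
  R–B1: 25 × 4 = 100
  R–B2: 5 × 2 = 10
Total cost = 470.
The route P→B2 is not used.

0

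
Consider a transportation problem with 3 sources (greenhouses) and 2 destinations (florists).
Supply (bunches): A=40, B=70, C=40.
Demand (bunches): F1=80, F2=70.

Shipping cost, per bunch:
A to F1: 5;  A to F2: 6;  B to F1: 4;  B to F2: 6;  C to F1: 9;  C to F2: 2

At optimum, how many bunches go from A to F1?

The minimum-cost plan:
  A->F1: 10 bunches
  A->F2: 30 bunches
  B->F1: 70 bunches
  C->F2: 40 bunches
Total cost = 590.
So A→F1 carries 10 bunches.

10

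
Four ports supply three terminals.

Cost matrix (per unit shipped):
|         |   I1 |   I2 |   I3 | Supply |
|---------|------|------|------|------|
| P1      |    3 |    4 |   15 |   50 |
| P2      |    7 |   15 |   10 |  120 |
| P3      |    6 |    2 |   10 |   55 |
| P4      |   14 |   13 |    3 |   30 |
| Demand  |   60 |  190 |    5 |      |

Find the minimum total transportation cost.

1970

A cheapest plan:
  P1->I2: 50 × 4 = 200
  P2->I1: 60 × 7 = 420
  P2->I2: 60 × 15 = 900
  P3->I2: 55 × 2 = 110
  P4->I2: 25 × 13 = 325
  P4->I3: 5 × 3 = 15
Total = 200 + 420 + 900 + 110 + 325 + 15 = 1970.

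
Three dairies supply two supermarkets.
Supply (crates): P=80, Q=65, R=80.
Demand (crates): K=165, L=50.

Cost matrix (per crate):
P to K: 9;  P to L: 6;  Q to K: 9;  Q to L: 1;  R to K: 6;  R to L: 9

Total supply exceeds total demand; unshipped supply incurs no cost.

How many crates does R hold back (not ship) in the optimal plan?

0

An optimal plan:
  P→K: 70 × 9 = 630
  Q→K: 15 × 9 = 135
  Q→L: 50 × 1 = 50
  R→K: 80 × 6 = 480
Total cost = 1295.
R ships 80 of its 80, leaving 0.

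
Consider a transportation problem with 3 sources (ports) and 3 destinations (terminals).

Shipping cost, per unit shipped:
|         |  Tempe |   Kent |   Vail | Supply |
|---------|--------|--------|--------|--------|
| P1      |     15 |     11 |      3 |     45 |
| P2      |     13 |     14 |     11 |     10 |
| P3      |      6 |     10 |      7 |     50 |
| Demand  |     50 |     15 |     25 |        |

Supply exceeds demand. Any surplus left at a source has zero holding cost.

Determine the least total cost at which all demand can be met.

An optimal shipping plan:
  P1–Kent: 15 × 11 = 165
  P1–Vail: 25 × 3 = 75
  P3–Tempe: 50 × 6 = 300
Total = 165 + 75 + 300 = 540.
(Supply check: P1 ships 40; P2 ships 0; P3 ships 50.)

540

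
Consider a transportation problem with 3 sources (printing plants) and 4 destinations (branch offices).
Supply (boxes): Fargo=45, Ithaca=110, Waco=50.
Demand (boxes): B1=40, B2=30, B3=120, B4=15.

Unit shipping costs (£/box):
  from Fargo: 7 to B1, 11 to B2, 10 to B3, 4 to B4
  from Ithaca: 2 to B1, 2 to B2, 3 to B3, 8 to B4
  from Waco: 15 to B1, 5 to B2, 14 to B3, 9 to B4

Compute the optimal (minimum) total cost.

A cheapest plan:
  Fargo to B1: 40 × £7 = £280
  Fargo to B4: 5 × £4 = £20
  Ithaca to B3: 110 × £3 = £330
  Waco to B2: 30 × £5 = £150
  Waco to B3: 10 × £14 = £140
  Waco to B4: 10 × £9 = £90
Total = 280 + 20 + 330 + 150 + 140 + 90 = £1010.
(Supply check: Fargo ships 45; Ithaca ships 110; Waco ships 50.)

1010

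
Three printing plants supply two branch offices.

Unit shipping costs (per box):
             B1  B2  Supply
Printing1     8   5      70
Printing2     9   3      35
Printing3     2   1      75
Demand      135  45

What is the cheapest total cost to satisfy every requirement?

An optimal shipping plan:
  Printing1 to B1: 60 boxes
  Printing1 to B2: 10 boxes
  Printing2 to B2: 35 boxes
  Printing3 to B1: 75 boxes
Total cost = 785.

785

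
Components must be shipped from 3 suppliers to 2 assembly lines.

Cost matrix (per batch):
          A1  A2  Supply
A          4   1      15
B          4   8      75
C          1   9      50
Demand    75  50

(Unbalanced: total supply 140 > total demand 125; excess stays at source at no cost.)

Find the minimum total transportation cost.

One minimum-cost allocation:
  A->A2: 15 × 1 = 15
  B->A1: 25 × 4 = 100
  B->A2: 35 × 8 = 280
  C->A1: 50 × 1 = 50
Total = 15 + 100 + 280 + 50 = 445.
(Supply check: A ships 15; B ships 60; C ships 50.)

445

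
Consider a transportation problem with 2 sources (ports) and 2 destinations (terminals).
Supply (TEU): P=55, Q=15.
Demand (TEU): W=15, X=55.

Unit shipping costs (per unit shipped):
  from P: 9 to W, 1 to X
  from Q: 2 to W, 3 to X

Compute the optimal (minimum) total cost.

One minimum-cost allocation:
  P–X: 55 × 1 = 55
  Q–W: 15 × 2 = 30
Total = 55 + 30 = 85.

85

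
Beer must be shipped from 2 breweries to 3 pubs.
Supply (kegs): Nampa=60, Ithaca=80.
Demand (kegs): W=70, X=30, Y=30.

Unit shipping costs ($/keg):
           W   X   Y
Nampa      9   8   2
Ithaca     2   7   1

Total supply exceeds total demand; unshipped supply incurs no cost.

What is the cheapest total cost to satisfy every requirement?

Optimal allocation:
  Nampa to X: 30 × $8 = $240
  Nampa to Y: 20 × $2 = $40
  Ithaca to W: 70 × $2 = $140
  Ithaca to Y: 10 × $1 = $10
Total = 240 + 40 + 140 + 10 = $430.

430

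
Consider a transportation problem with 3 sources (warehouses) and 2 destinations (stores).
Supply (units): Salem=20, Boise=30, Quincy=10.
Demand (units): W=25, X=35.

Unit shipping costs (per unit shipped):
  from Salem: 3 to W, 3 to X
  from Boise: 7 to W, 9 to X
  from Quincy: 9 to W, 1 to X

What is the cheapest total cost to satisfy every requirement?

290

Optimal allocation:
  Salem->X: 20 × 3 = 60
  Boise->W: 25 × 7 = 175
  Boise->X: 5 × 9 = 45
  Quincy->X: 10 × 1 = 10
Total = 60 + 175 + 45 + 10 = 290.
(Supply check: Salem ships 20; Boise ships 30; Quincy ships 10.)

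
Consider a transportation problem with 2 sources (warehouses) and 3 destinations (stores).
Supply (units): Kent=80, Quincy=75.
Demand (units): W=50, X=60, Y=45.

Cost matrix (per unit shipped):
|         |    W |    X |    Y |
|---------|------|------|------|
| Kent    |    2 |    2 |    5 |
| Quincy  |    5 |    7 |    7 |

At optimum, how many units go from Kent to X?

Solving gives:
  Kent–W: 20 × 2 = 40
  Kent–X: 60 × 2 = 120
  Quincy–W: 30 × 5 = 150
  Quincy–Y: 45 × 7 = 315
Total cost = 625.
So Kent→X carries 60 units.

60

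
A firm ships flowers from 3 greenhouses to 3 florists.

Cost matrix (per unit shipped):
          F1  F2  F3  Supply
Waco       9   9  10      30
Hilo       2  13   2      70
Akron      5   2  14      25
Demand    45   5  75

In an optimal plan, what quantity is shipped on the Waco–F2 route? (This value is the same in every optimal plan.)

0

The minimum-cost plan:
  Waco→F1: 25 × 9 = 225
  Waco→F3: 5 × 10 = 50
  Hilo→F3: 70 × 2 = 140
  Akron→F1: 20 × 5 = 100
  Akron→F2: 5 × 2 = 10
Total cost = 525.
The route Waco→F2 is not used.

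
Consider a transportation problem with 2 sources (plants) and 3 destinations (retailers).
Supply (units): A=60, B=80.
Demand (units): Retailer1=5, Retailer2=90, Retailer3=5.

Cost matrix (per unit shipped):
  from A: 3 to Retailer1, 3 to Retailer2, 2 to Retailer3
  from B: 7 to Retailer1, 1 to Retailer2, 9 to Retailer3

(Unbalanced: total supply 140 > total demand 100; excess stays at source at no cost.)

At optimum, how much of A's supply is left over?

40

An optimal plan:
  A to Retailer1: 5 × 3 = 15
  A to Retailer2: 10 × 3 = 30
  A to Retailer3: 5 × 2 = 10
  B to Retailer2: 80 × 1 = 80
Total cost = 135.
A ships 20 of its 60, leaving 40.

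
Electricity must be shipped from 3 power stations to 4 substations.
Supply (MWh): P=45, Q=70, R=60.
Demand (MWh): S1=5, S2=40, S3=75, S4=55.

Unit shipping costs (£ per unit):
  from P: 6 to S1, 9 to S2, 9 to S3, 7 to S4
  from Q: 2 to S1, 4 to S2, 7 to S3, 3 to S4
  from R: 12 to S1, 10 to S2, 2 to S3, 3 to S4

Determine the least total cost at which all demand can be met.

A cheapest plan:
  P to S3: 15 × £9 = £135
  P to S4: 30 × £7 = £210
  Q to S1: 5 × £2 = £10
  Q to S2: 40 × £4 = £160
  Q to S4: 25 × £3 = £75
  R to S3: 60 × £2 = £120
Total = 135 + 210 + 10 + 160 + 75 + 120 = £710.
(Supply check: P ships 45; Q ships 70; R ships 60.)

710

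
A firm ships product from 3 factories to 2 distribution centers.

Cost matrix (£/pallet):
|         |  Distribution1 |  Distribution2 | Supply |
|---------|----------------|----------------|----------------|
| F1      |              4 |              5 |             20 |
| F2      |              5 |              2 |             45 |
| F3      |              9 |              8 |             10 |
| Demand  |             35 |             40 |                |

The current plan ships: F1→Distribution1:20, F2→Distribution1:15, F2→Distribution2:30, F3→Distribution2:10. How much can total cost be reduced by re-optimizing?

20

Current plan cost = 20·4 + 15·5 + 30·2 + 10·8 = £295.
Optimal plan:
  F1→Distribution1: 20 pallets
  F2→Distribution1: 5 pallets
  F2→Distribution2: 40 pallets
  F3→Distribution1: 10 pallets
Optimal cost = £275.
Saving = 295 − 275 = £20.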